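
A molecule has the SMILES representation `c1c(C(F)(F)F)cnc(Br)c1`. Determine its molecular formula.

C6H3BrF3N

Atom tally by fragment:
  pyridine ring core → C:5 H:5 N:1
  (− 2 ring H displaced by substituents)
  + CF3 → C:1 F:3
  + Br → Br:1
Element totals:
  C: 6
  H: 3
  Br: 1
  F: 3
  N: 1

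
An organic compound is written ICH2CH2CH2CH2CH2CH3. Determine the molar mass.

212.07 g/mol

Atom tally by fragment:
  ICH2 → C:1 H:2 I:1
  CH2 → C:1 H:2
  CH2 → C:1 H:2
  CH2 → C:1 H:2
  CH2 → C:1 H:2
  CH3 → C:1 H:3
Element totals:
  C: 6
  H: 13
  I: 1
Molecular formula: C6H13I.
  M = 6(12.011) + 13(1.008) + 126.904
    = 72.066 + 13.104 + 126.904 = 212.074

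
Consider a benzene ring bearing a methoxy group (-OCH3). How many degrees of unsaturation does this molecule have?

Atom tally by fragment:
  benzene ring core → C:6 H:6
  (− 1 ring H displaced by substituents)
  + OCH3 → C:1 H:3 O:1
Element totals:
  C: 7
  H: 8
  O: 1
Molecular formula: C7H8O.
DoU = (2C + 2 + N − H − X) / 2 = (2·7 + 2 + 0 − 8 − 0) / 2 = 4.

4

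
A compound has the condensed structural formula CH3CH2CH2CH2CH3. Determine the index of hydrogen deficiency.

0

Element totals:
  C: 5
  H: 12
Molecular formula: C5H12.
DoU = (2C + 2 + N − H − X) / 2 = (2·5 + 2 + 0 − 12 − 0) / 2 = 0.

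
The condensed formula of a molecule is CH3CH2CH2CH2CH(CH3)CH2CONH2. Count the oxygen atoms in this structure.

Atom tally by fragment:
  CH3 → C:1 H:3
  CH2 → C:1 H:2
  CH2 → C:1 H:2
  CH2 → C:1 H:2
  CH(CH3) → C:2 H:4
  CH2CONH2 → C:2 H:4 O:1 N:1
Element totals:
  C: 8
  H: 17
  N: 1
  O: 1

1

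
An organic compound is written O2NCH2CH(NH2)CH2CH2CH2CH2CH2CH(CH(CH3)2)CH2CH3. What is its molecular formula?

Element totals:
  C: 13
  H: 28
  N: 2
  O: 2

C13H28N2O2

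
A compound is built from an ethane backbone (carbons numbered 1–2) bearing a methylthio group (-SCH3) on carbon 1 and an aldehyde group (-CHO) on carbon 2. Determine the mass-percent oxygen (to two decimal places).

Atom tally by fragment:
  CH3SCH2 → C:2 H:5 S:1
  CH2CHO → C:2 H:3 O:1
Element totals:
  C: 4
  H: 8
  O: 1
  S: 1
Molecular formula: C4H8OS.
Molar mass = 104.167 g/mol.
Mass from O: 1 × 15.999 = 15.999 g/mol.
%O = 15.999 / 104.167 × 100 = 15.36%.

15.36%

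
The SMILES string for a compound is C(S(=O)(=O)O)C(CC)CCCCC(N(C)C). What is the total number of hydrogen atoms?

Atom tally by fragment:
  HO3SCH2 → C:1 H:3 S:1 O:3
  CH(C2H5) → C:3 H:6
  CH2 → C:1 H:2
  CH2 → C:1 H:2
  CH2 → C:1 H:2
  CH2 → C:1 H:2
  CH2N(CH3)2 → C:3 H:8 N:1
Element totals:
  C: 11
  H: 25
  N: 1
  O: 3
  S: 1

25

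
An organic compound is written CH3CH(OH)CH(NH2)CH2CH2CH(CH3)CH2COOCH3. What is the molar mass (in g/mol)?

203.28 g/mol

Element totals:
  C: 10
  H: 21
  N: 1
  O: 3
Molecular formula: C10H21NO3.
  M = 10(12.011) + 21(1.008) + 14.007 + 3(15.999)
    = 120.110 + 21.168 + 14.007 + 47.997 = 203.282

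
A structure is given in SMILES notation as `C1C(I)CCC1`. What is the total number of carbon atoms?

5

Atom tally by fragment:
  cyclopentane ring core → C:5 H:10
  (− 1 ring H displaced by substituents)
  + I → I:1
Element totals:
  C: 5
  H: 9
  I: 1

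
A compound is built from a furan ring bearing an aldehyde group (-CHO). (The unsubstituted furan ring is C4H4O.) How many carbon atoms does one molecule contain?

5

Atom tally by fragment:
  furan ring core → C:4 H:4 O:1
  (− 1 ring H displaced by substituents)
  + CHO → C:1 H:1 O:1
Element totals:
  C: 5
  H: 4
  O: 2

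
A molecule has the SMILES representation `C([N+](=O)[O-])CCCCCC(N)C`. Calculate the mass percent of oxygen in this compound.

18.36%

Atom tally by fragment:
  O2NCH2 → C:1 H:2 N:1 O:2
  CH2 → C:1 H:2
  CH2 → C:1 H:2
  CH2 → C:1 H:2
  CH2 → C:1 H:2
  CH2 → C:1 H:2
  CH(NH2) → C:1 H:3 N:1
  CH3 → C:1 H:3
Element totals:
  C: 8
  H: 18
  N: 2
  O: 2
Molecular formula: C8H18N2O2.
Molar mass = 174.244 g/mol.
Mass from O: 2 × 15.999 = 31.998 g/mol.
%O = 31.998 / 174.244 × 100 = 18.36%.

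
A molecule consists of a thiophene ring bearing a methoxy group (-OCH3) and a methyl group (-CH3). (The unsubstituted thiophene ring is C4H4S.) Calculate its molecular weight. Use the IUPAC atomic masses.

128.19 g/mol

Atom tally by fragment:
  thiophene ring core → C:4 H:4 S:1
  (− 2 ring H displaced by substituents)
  + OCH3 → C:1 H:3 O:1
  + CH3 → C:1 H:3
Element totals:
  C: 6
  H: 8
  O: 1
  S: 1
Molecular formula: C6H8OS.
  M = 6(12.011) + 8(1.008) + 15.999 + 32.06
    = 72.066 + 8.064 + 15.999 + 32.060 = 128.189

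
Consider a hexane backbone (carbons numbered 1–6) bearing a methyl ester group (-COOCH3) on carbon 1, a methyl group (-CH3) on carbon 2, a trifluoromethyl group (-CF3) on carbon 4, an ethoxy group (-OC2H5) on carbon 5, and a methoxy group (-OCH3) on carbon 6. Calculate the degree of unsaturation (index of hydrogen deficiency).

Atom tally by fragment:
  CH3OOCCH2 → C:3 H:5 O:2
  CH(CH3) → C:2 H:4
  CH2 → C:1 H:2
  CH(CF3) → C:2 H:1 F:3
  CH(OC2H5) → C:3 H:6 O:1
  CH2OCH3 → C:2 H:5 O:1
Element totals:
  C: 13
  H: 23
  F: 3
  O: 4
Molecular formula: C13H23F3O4.
DoU = (2C + 2 + N − H − X) / 2 = (2·13 + 2 + 0 − 23 − 3) / 2 = 1.

1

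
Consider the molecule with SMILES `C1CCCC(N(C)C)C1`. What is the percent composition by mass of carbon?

Atom tally by fragment:
  cyclohexane ring core → C:6 H:12
  (− 1 ring H displaced by substituents)
  + N(CH3)2 → N:1 C:2 H:6
Element totals:
  C: 8
  H: 17
  N: 1
Molecular formula: C8H17N.
Molar mass = 127.231 g/mol.
Mass from C: 8 × 12.011 = 96.088 g/mol.
%C = 96.088 / 127.231 × 100 = 75.52%.

75.52%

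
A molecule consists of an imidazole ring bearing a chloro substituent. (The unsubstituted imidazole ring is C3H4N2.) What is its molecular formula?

C3H3ClN2

Atom tally by fragment:
  imidazole ring core → C:3 H:4 N:2
  (− 1 ring H displaced by substituents)
  + Cl → Cl:1
Element totals:
  C: 3
  H: 3
  Cl: 1
  N: 2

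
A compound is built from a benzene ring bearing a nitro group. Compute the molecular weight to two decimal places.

Atom tally by fragment:
  benzene ring core → C:6 H:6
  (− 1 ring H displaced by substituents)
  + NO2 → N:1 O:2
Element totals:
  C: 6
  H: 5
  N: 1
  O: 2
Molecular formula: C6H5NO2.
  M = 6(12.011) + 5(1.008) + 14.007 + 2(15.999)
    = 72.066 + 5.040 + 14.007 + 31.998 = 123.111

123.11 g/mol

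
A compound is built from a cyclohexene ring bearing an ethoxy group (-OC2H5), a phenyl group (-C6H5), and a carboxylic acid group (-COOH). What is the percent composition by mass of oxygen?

19.49%

Atom tally by fragment:
  cyclohexene ring core → C:6 H:10
  (− 3 ring H displaced by substituents)
  + OC2H5 → C:2 H:5 O:1
  + C6H5 → C:6 H:5
  + COOH → C:1 H:1 O:2
Element totals:
  C: 15
  H: 18
  O: 3
Molecular formula: C15H18O3.
Molar mass = 246.306 g/mol.
Mass from O: 3 × 15.999 = 47.997 g/mol.
%O = 47.997 / 246.306 × 100 = 19.49%.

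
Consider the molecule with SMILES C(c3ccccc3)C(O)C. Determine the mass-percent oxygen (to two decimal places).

Atom tally by fragment:
  C6H5CH2 → C:7 H:7
  CH(OH) → C:1 H:2 O:1
  CH3 → C:1 H:3
Element totals:
  C: 9
  H: 12
  O: 1
Molecular formula: C9H12O.
Molar mass = 136.194 g/mol.
Mass from O: 1 × 15.999 = 15.999 g/mol.
%O = 15.999 / 136.194 × 100 = 11.75%.

11.75%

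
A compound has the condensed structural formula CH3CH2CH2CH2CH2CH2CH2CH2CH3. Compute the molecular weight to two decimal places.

128.26 g/mol

Atom tally by fragment:
  CH3 → C:1 H:3
  CH2 → C:1 H:2
  CH2 → C:1 H:2
  CH2 → C:1 H:2
  CH2 → C:1 H:2
  CH2 → C:1 H:2
  CH2 → C:1 H:2
  CH2 → C:1 H:2
  CH3 → C:1 H:3
Element totals:
  C: 9
  H: 20
Molecular formula: C9H20.
  M = 9(12.011) + 20(1.008)
    = 108.099 + 20.160 = 128.259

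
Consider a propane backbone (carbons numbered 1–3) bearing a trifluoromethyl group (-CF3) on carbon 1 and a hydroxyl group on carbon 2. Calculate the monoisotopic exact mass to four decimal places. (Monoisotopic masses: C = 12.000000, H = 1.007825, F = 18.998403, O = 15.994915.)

128.0449

Atom tally by fragment:
  F3CCH2 → C:2 H:2 F:3
  CH(OH) → C:1 H:2 O:1
  CH3 → C:1 H:3
Element totals:
  C: 4
  H: 7
  F: 3
  O: 1
Molecular formula: C4H7F3O.
  M = 4(12.0) + 7(1.007825) + 3(18.998403) + 15.994915
    = 48.000000 + 7.054775 + 56.995209 + 15.994915 = 128.044899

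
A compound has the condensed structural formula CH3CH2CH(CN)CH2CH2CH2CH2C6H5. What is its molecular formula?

Atom tally by fragment:
  CH3 → C:1 H:3
  CH2 → C:1 H:2
  CH(CN) → C:2 H:1 N:1
  CH2 → C:1 H:2
  CH2 → C:1 H:2
  CH2 → C:1 H:2
  CH2C6H5 → C:7 H:7
Element totals:
  C: 14
  H: 19
  N: 1

C14H19N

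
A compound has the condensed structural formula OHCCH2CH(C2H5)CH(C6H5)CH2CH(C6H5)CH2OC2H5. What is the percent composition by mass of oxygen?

9.45%

Atom tally by fragment:
  OHCCH2 → C:2 H:3 O:1
  CH(C2H5) → C:3 H:6
  CH(C6H5) → C:7 H:6
  CH2 → C:1 H:2
  CH(C6H5) → C:7 H:6
  CH2OC2H5 → C:3 H:7 O:1
Element totals:
  C: 23
  H: 30
  O: 2
Molecular formula: C23H30O2.
Molar mass = 338.491 g/mol.
Mass from O: 2 × 15.999 = 31.998 g/mol.
%O = 31.998 / 338.491 × 100 = 9.45%.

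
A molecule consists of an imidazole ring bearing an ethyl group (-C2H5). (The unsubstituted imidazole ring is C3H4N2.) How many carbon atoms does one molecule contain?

5

Atom tally by fragment:
  imidazole ring core → C:3 H:4 N:2
  (− 1 ring H displaced by substituents)
  + C2H5 → C:2 H:5
Element totals:
  C: 5
  H: 8
  N: 2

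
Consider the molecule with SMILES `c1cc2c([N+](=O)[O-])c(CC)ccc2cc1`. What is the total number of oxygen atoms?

Atom tally by fragment:
  naphthalene ring system core → C:10 H:8
  (− 2 ring H displaced by substituents)
  + NO2 → N:1 O:2
  + C2H5 → C:2 H:5
Element totals:
  C: 12
  H: 11
  N: 1
  O: 2

2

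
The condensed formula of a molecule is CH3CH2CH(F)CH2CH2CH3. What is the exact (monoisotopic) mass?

104.1001

Element totals:
  C: 6
  H: 13
  F: 1
Molecular formula: C6H13F.
  M = 6(12.0) + 13(1.007825) + 18.998403
    = 72.000000 + 13.101725 + 18.998403 = 104.100128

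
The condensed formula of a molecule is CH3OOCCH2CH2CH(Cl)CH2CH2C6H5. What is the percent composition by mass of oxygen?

Atom tally by fragment:
  CH3OOCCH2 → C:3 H:5 O:2
  CH2 → C:1 H:2
  CH(Cl) → C:1 H:1 Cl:1
  CH2 → C:1 H:2
  CH2C6H5 → C:7 H:7
Element totals:
  C: 13
  H: 17
  Cl: 1
  O: 2
Molecular formula: C13H17ClO2.
Molar mass = 240.727 g/mol.
Mass from O: 2 × 15.999 = 31.998 g/mol.
%O = 31.998 / 240.727 × 100 = 13.29%.

13.29%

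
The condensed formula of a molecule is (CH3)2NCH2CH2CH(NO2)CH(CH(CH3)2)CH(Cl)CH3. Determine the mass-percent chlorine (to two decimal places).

Element totals:
  C: 11
  H: 23
  Cl: 1
  N: 2
  O: 2
Molecular formula: C11H23ClN2O2.
Molar mass = 250.767 g/mol.
Mass from Cl: 1 × 35.45 = 35.450 g/mol.
%Cl = 35.450 / 250.767 × 100 = 14.14%.

14.14%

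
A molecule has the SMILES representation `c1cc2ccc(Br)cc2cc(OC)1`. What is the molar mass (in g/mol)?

Atom tally by fragment:
  naphthalene ring system core → C:10 H:8
  (− 2 ring H displaced by substituents)
  + Br → Br:1
  + OCH3 → C:1 H:3 O:1
Element totals:
  C: 11
  H: 9
  Br: 1
  O: 1
Molecular formula: C11H9BrO.
  M = 11(12.011) + 9(1.008) + 79.904 + 15.999
    = 132.121 + 9.072 + 79.904 + 15.999 = 237.096

237.10 g/mol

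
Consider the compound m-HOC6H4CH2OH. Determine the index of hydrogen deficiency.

Element totals:
  C: 7
  H: 8
  O: 2
Molecular formula: C7H8O2.
DoU = (2C + 2 + N − H − X) / 2 = (2·7 + 2 + 0 − 8 − 0) / 2 = 4.

4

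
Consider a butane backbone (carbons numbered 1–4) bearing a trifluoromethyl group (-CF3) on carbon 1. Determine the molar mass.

Atom tally by fragment:
  F3CCH2 → C:2 H:2 F:3
  CH2 → C:1 H:2
  CH2 → C:1 H:2
  CH3 → C:1 H:3
Element totals:
  C: 5
  H: 9
  F: 3
Molecular formula: C5H9F3.
  M = 5(12.011) + 9(1.008) + 3(18.998)
    = 60.055 + 9.072 + 56.994 = 126.121

126.12 g/mol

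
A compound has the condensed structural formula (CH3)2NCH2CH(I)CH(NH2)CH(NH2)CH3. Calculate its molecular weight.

Atom tally by fragment:
  (CH3)2NCH2 → C:3 H:8 N:1
  CH(I) → C:1 H:1 I:1
  CH(NH2) → C:1 H:3 N:1
  CH(NH2) → C:1 H:3 N:1
  CH3 → C:1 H:3
Element totals:
  C: 7
  H: 18
  I: 1
  N: 3
Molecular formula: C7H18IN3.
  M = 7(12.011) + 18(1.008) + 126.904 + 3(14.007)
    = 84.077 + 18.144 + 126.904 + 42.021 = 271.146

271.15 g/mol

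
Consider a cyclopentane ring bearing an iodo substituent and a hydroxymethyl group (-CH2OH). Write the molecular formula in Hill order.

C6H11IO

Atom tally by fragment:
  cyclopentane ring core → C:5 H:10
  (− 2 ring H displaced by substituents)
  + I → I:1
  + CH2OH → C:1 H:3 O:1
Element totals:
  C: 6
  H: 11
  I: 1
  O: 1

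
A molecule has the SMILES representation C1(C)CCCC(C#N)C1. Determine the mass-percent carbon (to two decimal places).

Atom tally by fragment:
  cyclohexane ring core → C:6 H:12
  (− 2 ring H displaced by substituents)
  + CH3 → C:1 H:3
  + CN → C:1 N:1
Element totals:
  C: 8
  H: 13
  N: 1
Molecular formula: C8H13N.
Molar mass = 123.199 g/mol.
Mass from C: 8 × 12.011 = 96.088 g/mol.
%C = 96.088 / 123.199 × 100 = 77.99%.

77.99%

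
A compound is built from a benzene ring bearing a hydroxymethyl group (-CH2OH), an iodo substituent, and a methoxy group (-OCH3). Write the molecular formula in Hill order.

C8H9IO2

Atom tally by fragment:
  benzene ring core → C:6 H:6
  (− 3 ring H displaced by substituents)
  + CH2OH → C:1 H:3 O:1
  + I → I:1
  + OCH3 → C:1 H:3 O:1
Element totals:
  C: 8
  H: 9
  I: 1
  O: 2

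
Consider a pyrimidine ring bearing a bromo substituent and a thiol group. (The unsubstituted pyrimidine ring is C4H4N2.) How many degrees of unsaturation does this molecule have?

Atom tally by fragment:
  pyrimidine ring core → C:4 H:4 N:2
  (− 2 ring H displaced by substituents)
  + Br → Br:1
  + SH → S:1 H:1
Element totals:
  C: 4
  H: 3
  Br: 1
  N: 2
  S: 1
Molecular formula: C4H3BrN2S.
DoU = (2C + 2 + N − H − X) / 2 = (2·4 + 2 + 2 − 3 − 1) / 2 = 4.

4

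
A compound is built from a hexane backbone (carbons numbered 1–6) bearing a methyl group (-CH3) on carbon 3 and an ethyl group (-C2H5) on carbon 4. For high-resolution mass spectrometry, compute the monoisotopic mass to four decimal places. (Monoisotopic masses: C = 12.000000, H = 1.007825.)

128.1565

Atom tally by fragment:
  CH3 → C:1 H:3
  CH2 → C:1 H:2
  CH(CH3) → C:2 H:4
  CH(C2H5) → C:3 H:6
  CH2 → C:1 H:2
  CH3 → C:1 H:3
Element totals:
  C: 9
  H: 20
Molecular formula: C9H20.
  M = 9(12.0) + 20(1.007825)
    = 108.000000 + 20.156500 = 128.156500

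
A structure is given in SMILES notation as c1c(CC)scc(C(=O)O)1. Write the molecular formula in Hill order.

Atom tally by fragment:
  thiophene ring core → C:4 H:4 S:1
  (− 2 ring H displaced by substituents)
  + C2H5 → C:2 H:5
  + COOH → C:1 H:1 O:2
Element totals:
  C: 7
  H: 8
  O: 2
  S: 1

C7H8O2S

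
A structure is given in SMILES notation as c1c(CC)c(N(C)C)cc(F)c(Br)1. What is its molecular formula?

Atom tally by fragment:
  benzene ring core → C:6 H:6
  (− 4 ring H displaced by substituents)
  + C2H5 → C:2 H:5
  + N(CH3)2 → N:1 C:2 H:6
  + F → F:1
  + Br → Br:1
Element totals:
  C: 10
  H: 13
  Br: 1
  F: 1
  N: 1

C10H13BrFN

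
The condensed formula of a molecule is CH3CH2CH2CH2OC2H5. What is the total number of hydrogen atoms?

Element totals:
  C: 6
  H: 14
  O: 1

14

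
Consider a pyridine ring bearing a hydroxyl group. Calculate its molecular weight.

Atom tally by fragment:
  pyridine ring core → C:5 H:5 N:1
  (− 1 ring H displaced by substituents)
  + OH → O:1 H:1
Element totals:
  C: 5
  H: 5
  N: 1
  O: 1
Molecular formula: C5H5NO.
  M = 5(12.011) + 5(1.008) + 14.007 + 15.999
    = 60.055 + 5.040 + 14.007 + 15.999 = 95.101

95.10 g/mol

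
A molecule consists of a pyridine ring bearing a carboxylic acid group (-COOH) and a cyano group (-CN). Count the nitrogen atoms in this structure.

2

Atom tally by fragment:
  pyridine ring core → C:5 H:5 N:1
  (− 2 ring H displaced by substituents)
  + COOH → C:1 H:1 O:2
  + CN → C:1 N:1
Element totals:
  C: 7
  H: 4
  N: 2
  O: 2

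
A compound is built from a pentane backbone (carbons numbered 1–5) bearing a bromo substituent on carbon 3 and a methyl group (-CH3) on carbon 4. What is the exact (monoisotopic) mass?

Atom tally by fragment:
  CH3 → C:1 H:3
  CH2 → C:1 H:2
  CH(Br) → C:1 H:1 Br:1
  CH(CH3) → C:2 H:4
  CH3 → C:1 H:3
Element totals:
  C: 6
  H: 13
  Br: 1
Molecular formula: C6H13Br.
  M = 6(12.0) + 13(1.007825) + 78.918338
    = 72.000000 + 13.101725 + 78.918338 = 164.020063

164.0201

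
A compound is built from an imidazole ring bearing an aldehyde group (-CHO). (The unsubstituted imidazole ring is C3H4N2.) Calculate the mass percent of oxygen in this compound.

Atom tally by fragment:
  imidazole ring core → C:3 H:4 N:2
  (− 1 ring H displaced by substituents)
  + CHO → C:1 H:1 O:1
Element totals:
  C: 4
  H: 4
  N: 2
  O: 1
Molecular formula: C4H4N2O.
Molar mass = 96.089 g/mol.
Mass from O: 1 × 15.999 = 15.999 g/mol.
%O = 15.999 / 96.089 × 100 = 16.65%.

16.65%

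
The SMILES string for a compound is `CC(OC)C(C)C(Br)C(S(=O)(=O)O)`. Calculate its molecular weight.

Atom tally by fragment:
  CH3 → C:1 H:3
  CH(OCH3) → C:2 H:4 O:1
  CH(CH3) → C:2 H:4
  CH(Br) → C:1 H:1 Br:1
  CH2SO3H → C:1 H:3 S:1 O:3
Element totals:
  C: 7
  H: 15
  Br: 1
  O: 4
  S: 1
Molecular formula: C7H15BrO4S.
  M = 7(12.011) + 15(1.008) + 79.904 + 4(15.999) + 32.06
    = 84.077 + 15.120 + 79.904 + 63.996 + 32.060 = 275.157

275.16 g/mol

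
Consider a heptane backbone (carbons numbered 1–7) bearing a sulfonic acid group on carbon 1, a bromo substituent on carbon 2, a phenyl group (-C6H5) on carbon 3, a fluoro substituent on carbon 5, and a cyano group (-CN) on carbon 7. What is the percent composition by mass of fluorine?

Atom tally by fragment:
  HO3SCH2 → C:1 H:3 S:1 O:3
  CH(Br) → C:1 H:1 Br:1
  CH(C6H5) → C:7 H:6
  CH2 → C:1 H:2
  CH(F) → C:1 H:1 F:1
  CH2 → C:1 H:2
  CH2CN → C:2 H:2 N:1
Element totals:
  C: 14
  H: 17
  Br: 1
  F: 1
  N: 1
  O: 3
  S: 1
Molecular formula: C14H17BrFNO3S.
Molar mass = 378.256 g/mol.
Mass from F: 1 × 18.998 = 18.998 g/mol.
%F = 18.998 / 378.256 × 100 = 5.02%.

5.02%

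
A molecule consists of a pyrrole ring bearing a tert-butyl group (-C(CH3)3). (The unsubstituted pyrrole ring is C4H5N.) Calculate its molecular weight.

123.20 g/mol

Atom tally by fragment:
  pyrrole ring core → C:4 H:5 N:1
  (− 1 ring H displaced by substituents)
  + C(CH3)3 → C:4 H:9
Element totals:
  C: 8
  H: 13
  N: 1
Molecular formula: C8H13N.
  M = 8(12.011) + 13(1.008) + 14.007
    = 96.088 + 13.104 + 14.007 = 123.199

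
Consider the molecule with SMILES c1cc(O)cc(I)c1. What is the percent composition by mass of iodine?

57.68%

Atom tally by fragment:
  benzene ring core → C:6 H:6
  (− 2 ring H displaced by substituents)
  + OH → O:1 H:1
  + I → I:1
Element totals:
  C: 6
  H: 5
  I: 1
  O: 1
Molecular formula: C6H5IO.
Molar mass = 220.009 g/mol.
Mass from I: 1 × 126.904 = 126.904 g/mol.
%I = 126.904 / 220.009 × 100 = 57.68%.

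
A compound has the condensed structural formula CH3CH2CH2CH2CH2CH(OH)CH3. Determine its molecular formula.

Atom tally by fragment:
  CH3 → C:1 H:3
  CH2 → C:1 H:2
  CH2 → C:1 H:2
  CH2 → C:1 H:2
  CH2 → C:1 H:2
  CH(OH) → C:1 H:2 O:1
  CH3 → C:1 H:3
Element totals:
  C: 7
  H: 16
  O: 1

C7H16O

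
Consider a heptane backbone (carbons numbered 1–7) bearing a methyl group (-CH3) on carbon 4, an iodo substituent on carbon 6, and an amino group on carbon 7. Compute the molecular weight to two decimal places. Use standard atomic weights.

255.14 g/mol

Atom tally by fragment:
  CH3 → C:1 H:3
  CH2 → C:1 H:2
  CH2 → C:1 H:2
  CH(CH3) → C:2 H:4
  CH2 → C:1 H:2
  CH(I) → C:1 H:1 I:1
  CH2NH2 → C:1 H:4 N:1
Element totals:
  C: 8
  H: 18
  I: 1
  N: 1
Molecular formula: C8H18IN.
  M = 8(12.011) + 18(1.008) + 126.904 + 14.007
    = 96.088 + 18.144 + 126.904 + 14.007 = 255.143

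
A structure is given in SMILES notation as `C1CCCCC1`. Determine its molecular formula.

C6H12

Atom tally by fragment:
  cyclohexane ring core → C:6 H:12
Element totals:
  C: 6
  H: 12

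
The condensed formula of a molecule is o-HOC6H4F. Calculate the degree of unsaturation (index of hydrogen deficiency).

Atom tally by fragment:
  benzene ring core → C:6 H:6
  (− 2 ring H displaced by substituents)
  + OH → O:1 H:1
  + F → F:1
Element totals:
  C: 6
  H: 5
  F: 1
  O: 1
Molecular formula: C6H5FO.
DoU = (2C + 2 + N − H − X) / 2 = (2·6 + 2 + 0 − 5 − 1) / 2 = 4.

4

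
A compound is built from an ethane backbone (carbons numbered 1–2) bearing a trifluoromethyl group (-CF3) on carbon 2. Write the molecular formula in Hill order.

C3H5F3

Atom tally by fragment:
  CH3 → C:1 H:3
  CH2CF3 → C:2 H:2 F:3
Element totals:
  C: 3
  H: 5
  F: 3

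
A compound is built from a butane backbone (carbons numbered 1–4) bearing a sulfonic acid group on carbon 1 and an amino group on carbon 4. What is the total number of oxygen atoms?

Atom tally by fragment:
  HO3SCH2 → C:1 H:3 S:1 O:3
  CH2 → C:1 H:2
  CH2 → C:1 H:2
  CH2NH2 → C:1 H:4 N:1
Element totals:
  C: 4
  H: 11
  N: 1
  O: 3
  S: 1

3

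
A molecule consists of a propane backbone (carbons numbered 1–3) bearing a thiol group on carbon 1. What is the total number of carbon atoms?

3

Atom tally by fragment:
  HSCH2 → C:1 H:3 S:1
  CH2 → C:1 H:2
  CH3 → C:1 H:3
Element totals:
  C: 3
  H: 8
  S: 1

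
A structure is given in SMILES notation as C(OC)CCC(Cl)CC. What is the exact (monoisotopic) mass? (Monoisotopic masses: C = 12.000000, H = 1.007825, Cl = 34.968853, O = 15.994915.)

Atom tally by fragment:
  CH3OCH2 → C:2 H:5 O:1
  CH2 → C:1 H:2
  CH2 → C:1 H:2
  CH(Cl) → C:1 H:1 Cl:1
  CH2 → C:1 H:2
  CH3 → C:1 H:3
Element totals:
  C: 7
  H: 15
  Cl: 1
  O: 1
Molecular formula: C7H15ClO.
  M = 7(12.0) + 15(1.007825) + 34.968853 + 15.994915
    = 84.000000 + 15.117375 + 34.968853 + 15.994915 = 150.081143

150.0811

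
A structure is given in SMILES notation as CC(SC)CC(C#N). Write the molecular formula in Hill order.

C6H11NS

Atom tally by fragment:
  CH3 → C:1 H:3
  CH(SCH3) → C:2 H:4 S:1
  CH2 → C:1 H:2
  CH2CN → C:2 H:2 N:1
Element totals:
  C: 6
  H: 11
  N: 1
  S: 1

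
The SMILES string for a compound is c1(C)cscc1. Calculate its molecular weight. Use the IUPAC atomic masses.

Atom tally by fragment:
  thiophene ring core → C:4 H:4 S:1
  (− 1 ring H displaced by substituents)
  + CH3 → C:1 H:3
Element totals:
  C: 5
  H: 6
  S: 1
Molecular formula: C5H6S.
  M = 5(12.011) + 6(1.008) + 32.06
    = 60.055 + 6.048 + 32.060 = 98.163

98.16 g/mol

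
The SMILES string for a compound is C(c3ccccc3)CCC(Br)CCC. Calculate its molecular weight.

Atom tally by fragment:
  C6H5CH2 → C:7 H:7
  CH2 → C:1 H:2
  CH2 → C:1 H:2
  CH(Br) → C:1 H:1 Br:1
  CH2 → C:1 H:2
  CH2 → C:1 H:2
  CH3 → C:1 H:3
Element totals:
  C: 13
  H: 19
  Br: 1
Molecular formula: C13H19Br.
  M = 13(12.011) + 19(1.008) + 79.904
    = 156.143 + 19.152 + 79.904 = 255.199

255.20 g/mol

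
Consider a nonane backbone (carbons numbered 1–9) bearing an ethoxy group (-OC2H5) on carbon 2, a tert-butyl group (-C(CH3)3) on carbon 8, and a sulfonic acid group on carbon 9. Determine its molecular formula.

C15H32O4S

Atom tally by fragment:
  CH3 → C:1 H:3
  CH(OC2H5) → C:3 H:6 O:1
  CH2 → C:1 H:2
  CH2 → C:1 H:2
  CH2 → C:1 H:2
  CH2 → C:1 H:2
  CH2 → C:1 H:2
  CH(C(CH3)3) → C:5 H:10
  CH2SO3H → C:1 H:3 S:1 O:3
Element totals:
  C: 15
  H: 32
  O: 4
  S: 1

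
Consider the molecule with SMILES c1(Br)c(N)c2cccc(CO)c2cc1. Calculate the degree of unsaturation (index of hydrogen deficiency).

Atom tally by fragment:
  naphthalene ring system core → C:10 H:8
  (− 3 ring H displaced by substituents)
  + Br → Br:1
  + NH2 → N:1 H:2
  + CH2OH → C:1 H:3 O:1
Element totals:
  C: 11
  H: 10
  Br: 1
  N: 1
  O: 1
Molecular formula: C11H10BrNO.
DoU = (2C + 2 + N − H − X) / 2 = (2·11 + 2 + 1 − 10 − 1) / 2 = 7.

7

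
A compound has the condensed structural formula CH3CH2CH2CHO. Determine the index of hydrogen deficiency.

1

Atom tally by fragment:
  CH3 → C:1 H:3
  CH2 → C:1 H:2
  CH2CHO → C:2 H:3 O:1
Element totals:
  C: 4
  H: 8
  O: 1
Molecular formula: C4H8O.
DoU = (2C + 2 + N − H − X) / 2 = (2·4 + 2 + 0 − 8 − 0) / 2 = 1.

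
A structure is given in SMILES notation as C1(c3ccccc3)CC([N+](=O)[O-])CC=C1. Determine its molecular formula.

Atom tally by fragment:
  cyclohexene ring core → C:6 H:10
  (− 2 ring H displaced by substituents)
  + C6H5 → C:6 H:5
  + NO2 → N:1 O:2
Element totals:
  C: 12
  H: 13
  N: 1
  O: 2

C12H13NO2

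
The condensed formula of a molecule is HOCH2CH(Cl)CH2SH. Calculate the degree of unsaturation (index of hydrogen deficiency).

0

Element totals:
  C: 3
  H: 7
  Cl: 1
  O: 1
  S: 1
Molecular formula: C3H7ClOS.
DoU = (2C + 2 + N − H − X) / 2 = (2·3 + 2 + 0 − 7 − 1) / 2 = 0.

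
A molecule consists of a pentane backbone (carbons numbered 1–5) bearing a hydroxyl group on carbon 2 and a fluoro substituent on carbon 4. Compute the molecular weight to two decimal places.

106.14 g/mol

Atom tally by fragment:
  CH3 → C:1 H:3
  CH(OH) → C:1 H:2 O:1
  CH2 → C:1 H:2
  CH(F) → C:1 H:1 F:1
  CH3 → C:1 H:3
Element totals:
  C: 5
  H: 11
  F: 1
  O: 1
Molecular formula: C5H11FO.
  M = 5(12.011) + 11(1.008) + 18.998 + 15.999
    = 60.055 + 11.088 + 18.998 + 15.999 = 106.140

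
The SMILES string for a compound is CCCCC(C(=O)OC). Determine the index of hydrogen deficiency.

Atom tally by fragment:
  CH3 → C:1 H:3
  CH2 → C:1 H:2
  CH2 → C:1 H:2
  CH2 → C:1 H:2
  CH2COOCH3 → C:3 H:5 O:2
Element totals:
  C: 7
  H: 14
  O: 2
Molecular formula: C7H14O2.
DoU = (2C + 2 + N − H − X) / 2 = (2·7 + 2 + 0 − 14 − 0) / 2 = 1.

1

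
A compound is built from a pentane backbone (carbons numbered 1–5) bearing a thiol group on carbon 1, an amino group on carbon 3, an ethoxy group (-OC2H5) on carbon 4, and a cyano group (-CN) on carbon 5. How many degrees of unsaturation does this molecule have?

2

Atom tally by fragment:
  HSCH2 → C:1 H:3 S:1
  CH2 → C:1 H:2
  CH(NH2) → C:1 H:3 N:1
  CH(OC2H5) → C:3 H:6 O:1
  CH2CN → C:2 H:2 N:1
Element totals:
  C: 8
  H: 16
  N: 2
  O: 1
  S: 1
Molecular formula: C8H16N2OS.
DoU = (2C + 2 + N − H − X) / 2 = (2·8 + 2 + 2 − 16 − 0) / 2 = 2.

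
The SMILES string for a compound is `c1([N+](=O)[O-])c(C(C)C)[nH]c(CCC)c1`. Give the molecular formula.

C10H16N2O2

Atom tally by fragment:
  pyrrole ring core → C:4 H:5 N:1
  (− 3 ring H displaced by substituents)
  + NO2 → N:1 O:2
  + CH(CH3)2 → C:3 H:7
  + CH2CH2CH3 → C:3 H:7
Element totals:
  C: 10
  H: 16
  N: 2
  O: 2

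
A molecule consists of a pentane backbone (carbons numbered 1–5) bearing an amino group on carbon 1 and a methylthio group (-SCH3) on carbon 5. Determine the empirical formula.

Atom tally by fragment:
  H2NCH2 → C:1 H:4 N:1
  CH2 → C:1 H:2
  CH2 → C:1 H:2
  CH2 → C:1 H:2
  CH2SCH3 → C:2 H:5 S:1
Element totals:
  C: 6
  H: 15
  N: 1
  S: 1
Molecular formula: C6H15NS.
gcd of subscripts (6, 15, 1, 1) = 1, so the empirical formula equals the molecular formula.

C6H15NS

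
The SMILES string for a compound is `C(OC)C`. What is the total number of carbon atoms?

Atom tally by fragment:
  CH3OCH2 → C:2 H:5 O:1
  CH3 → C:1 H:3
Element totals:
  C: 3
  H: 8
  O: 1

3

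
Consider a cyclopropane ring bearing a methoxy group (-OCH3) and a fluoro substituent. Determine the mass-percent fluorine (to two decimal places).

21.09%

Atom tally by fragment:
  cyclopropane ring core → C:3 H:6
  (− 2 ring H displaced by substituents)
  + OCH3 → C:1 H:3 O:1
  + F → F:1
Element totals:
  C: 4
  H: 7
  F: 1
  O: 1
Molecular formula: C4H7FO.
Molar mass = 90.097 g/mol.
Mass from F: 1 × 18.998 = 18.998 g/mol.
%F = 18.998 / 90.097 × 100 = 21.09%.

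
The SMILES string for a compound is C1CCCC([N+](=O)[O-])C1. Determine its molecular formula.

Atom tally by fragment:
  cyclohexane ring core → C:6 H:12
  (− 1 ring H displaced by substituents)
  + NO2 → N:1 O:2
Element totals:
  C: 6
  H: 11
  N: 1
  O: 2

C6H11NO2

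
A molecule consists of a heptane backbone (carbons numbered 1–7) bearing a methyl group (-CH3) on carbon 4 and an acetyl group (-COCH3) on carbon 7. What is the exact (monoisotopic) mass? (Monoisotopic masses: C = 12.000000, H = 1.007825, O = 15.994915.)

Atom tally by fragment:
  CH3 → C:1 H:3
  CH2 → C:1 H:2
  CH2 → C:1 H:2
  CH(CH3) → C:2 H:4
  CH2 → C:1 H:2
  CH2 → C:1 H:2
  CH2COCH3 → C:3 H:5 O:1
Element totals:
  C: 10
  H: 20
  O: 1
Molecular formula: C10H20O.
  M = 10(12.0) + 20(1.007825) + 15.994915
    = 120.000000 + 20.156500 + 15.994915 = 156.151415

156.1514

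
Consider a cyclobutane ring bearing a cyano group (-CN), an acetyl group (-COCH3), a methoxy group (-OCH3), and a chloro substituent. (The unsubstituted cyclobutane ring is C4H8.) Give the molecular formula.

C8H10ClNO2

Atom tally by fragment:
  cyclobutane ring core → C:4 H:8
  (− 4 ring H displaced by substituents)
  + CN → C:1 N:1
  + COCH3 → C:2 H:3 O:1
  + OCH3 → C:1 H:3 O:1
  + Cl → Cl:1
Element totals:
  C: 8
  H: 10
  Cl: 1
  N: 1
  O: 2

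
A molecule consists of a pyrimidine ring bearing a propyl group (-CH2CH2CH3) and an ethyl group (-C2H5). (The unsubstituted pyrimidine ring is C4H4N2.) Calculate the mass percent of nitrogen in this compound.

18.65%

Atom tally by fragment:
  pyrimidine ring core → C:4 H:4 N:2
  (− 2 ring H displaced by substituents)
  + CH2CH2CH3 → C:3 H:7
  + C2H5 → C:2 H:5
Element totals:
  C: 9
  H: 14
  N: 2
Molecular formula: C9H14N2.
Molar mass = 150.225 g/mol.
Mass from N: 2 × 14.007 = 28.014 g/mol.
%N = 28.014 / 150.225 × 100 = 18.65%.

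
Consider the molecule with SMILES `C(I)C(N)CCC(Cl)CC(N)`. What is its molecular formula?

Atom tally by fragment:
  ICH2 → C:1 H:2 I:1
  CH(NH2) → C:1 H:3 N:1
  CH2 → C:1 H:2
  CH2 → C:1 H:2
  CH(Cl) → C:1 H:1 Cl:1
  CH2 → C:1 H:2
  CH2NH2 → C:1 H:4 N:1
Element totals:
  C: 7
  H: 16
  Cl: 1
  I: 1
  N: 2

C7H16ClIN2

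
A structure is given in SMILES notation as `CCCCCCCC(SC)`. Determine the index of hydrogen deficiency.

Atom tally by fragment:
  CH3 → C:1 H:3
  CH2 → C:1 H:2
  CH2 → C:1 H:2
  CH2 → C:1 H:2
  CH2 → C:1 H:2
  CH2 → C:1 H:2
  CH2 → C:1 H:2
  CH2SCH3 → C:2 H:5 S:1
Element totals:
  C: 9
  H: 20
  S: 1
Molecular formula: C9H20S.
DoU = (2C + 2 + N − H − X) / 2 = (2·9 + 2 + 0 − 20 − 0) / 2 = 0.

0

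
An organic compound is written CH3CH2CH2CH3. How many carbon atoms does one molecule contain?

Element totals:
  C: 4
  H: 10

4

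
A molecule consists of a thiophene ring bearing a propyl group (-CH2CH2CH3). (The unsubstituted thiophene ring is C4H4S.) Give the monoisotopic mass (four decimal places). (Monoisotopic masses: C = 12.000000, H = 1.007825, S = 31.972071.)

126.0503

Atom tally by fragment:
  thiophene ring core → C:4 H:4 S:1
  (− 1 ring H displaced by substituents)
  + CH2CH2CH3 → C:3 H:7
Element totals:
  C: 7
  H: 10
  S: 1
Molecular formula: C7H10S.
  M = 7(12.0) + 10(1.007825) + 31.972071
    = 84.000000 + 10.078250 + 31.972071 = 126.050321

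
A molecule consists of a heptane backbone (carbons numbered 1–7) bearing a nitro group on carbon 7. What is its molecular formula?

Atom tally by fragment:
  CH3 → C:1 H:3
  CH2 → C:1 H:2
  CH2 → C:1 H:2
  CH2 → C:1 H:2
  CH2 → C:1 H:2
  CH2 → C:1 H:2
  CH2NO2 → C:1 H:2 N:1 O:2
Element totals:
  C: 7
  H: 15
  N: 1
  O: 2

C7H15NO2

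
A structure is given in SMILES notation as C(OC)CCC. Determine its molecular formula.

Atom tally by fragment:
  CH3OCH2 → C:2 H:5 O:1
  CH2 → C:1 H:2
  CH2 → C:1 H:2
  CH3 → C:1 H:3
Element totals:
  C: 5
  H: 12
  O: 1

C5H12O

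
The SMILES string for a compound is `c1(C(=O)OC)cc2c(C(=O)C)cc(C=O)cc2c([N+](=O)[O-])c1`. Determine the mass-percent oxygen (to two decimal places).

Atom tally by fragment:
  naphthalene ring system core → C:10 H:8
  (− 4 ring H displaced by substituents)
  + COOCH3 → C:2 H:3 O:2
  + COCH3 → C:2 H:3 O:1
  + CHO → C:1 H:1 O:1
  + NO2 → N:1 O:2
Element totals:
  C: 15
  H: 11
  N: 1
  O: 6
Molecular formula: C15H11NO6.
Molar mass = 301.254 g/mol.
Mass from O: 6 × 15.999 = 95.994 g/mol.
%O = 95.994 / 301.254 × 100 = 31.86%.

31.86%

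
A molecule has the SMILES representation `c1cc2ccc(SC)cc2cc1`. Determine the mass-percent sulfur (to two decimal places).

18.40%

Atom tally by fragment:
  naphthalene ring system core → C:10 H:8
  (− 1 ring H displaced by substituents)
  + SCH3 → C:1 H:3 S:1
Element totals:
  C: 11
  H: 10
  S: 1
Molecular formula: C11H10S.
Molar mass = 174.261 g/mol.
Mass from S: 1 × 32.06 = 32.060 g/mol.
%S = 32.060 / 174.261 × 100 = 18.40%.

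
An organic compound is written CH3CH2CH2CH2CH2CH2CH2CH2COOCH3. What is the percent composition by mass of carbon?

69.72%

Atom tally by fragment:
  CH3 → C:1 H:3
  CH2 → C:1 H:2
  CH2 → C:1 H:2
  CH2 → C:1 H:2
  CH2 → C:1 H:2
  CH2 → C:1 H:2
  CH2 → C:1 H:2
  CH2COOCH3 → C:3 H:5 O:2
Element totals:
  C: 10
  H: 20
  O: 2
Molecular formula: C10H20O2.
Molar mass = 172.268 g/mol.
Mass from C: 10 × 12.011 = 120.110 g/mol.
%C = 120.110 / 172.268 × 100 = 69.72%.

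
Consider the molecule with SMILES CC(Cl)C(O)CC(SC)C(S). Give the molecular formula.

Atom tally by fragment:
  CH3 → C:1 H:3
  CH(Cl) → C:1 H:1 Cl:1
  CH(OH) → C:1 H:2 O:1
  CH2 → C:1 H:2
  CH(SCH3) → C:2 H:4 S:1
  CH2SH → C:1 H:3 S:1
Element totals:
  C: 7
  H: 15
  Cl: 1
  O: 1
  S: 2

C7H15ClOS2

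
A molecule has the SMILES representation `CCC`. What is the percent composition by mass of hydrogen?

18.29%

Atom tally by fragment:
  CH3 → C:1 H:3
  CH2 → C:1 H:2
  CH3 → C:1 H:3
Element totals:
  C: 3
  H: 8
Molecular formula: C3H8.
Molar mass = 44.097 g/mol.
Mass from H: 8 × 1.008 = 8.064 g/mol.
%H = 8.064 / 44.097 × 100 = 18.29%.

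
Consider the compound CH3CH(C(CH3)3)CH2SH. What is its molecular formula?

C7H16S

Element totals:
  C: 7
  H: 16
  S: 1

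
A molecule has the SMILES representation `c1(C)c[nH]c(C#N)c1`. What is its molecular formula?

C6H6N2

Atom tally by fragment:
  pyrrole ring core → C:4 H:5 N:1
  (− 2 ring H displaced by substituents)
  + CH3 → C:1 H:3
  + CN → C:1 N:1
Element totals:
  C: 6
  H: 6
  N: 2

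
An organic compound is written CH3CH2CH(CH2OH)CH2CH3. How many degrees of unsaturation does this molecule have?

Atom tally by fragment:
  CH3 → C:1 H:3
  CH2 → C:1 H:2
  CH(CH2OH) → C:2 H:4 O:1
  CH2 → C:1 H:2
  CH3 → C:1 H:3
Element totals:
  C: 6
  H: 14
  O: 1
Molecular formula: C6H14O.
DoU = (2C + 2 + N − H − X) / 2 = (2·6 + 2 + 0 − 14 − 0) / 2 = 0.

0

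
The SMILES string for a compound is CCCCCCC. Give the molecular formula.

C7H16

Atom tally by fragment:
  CH3 → C:1 H:3
  CH2 → C:1 H:2
  CH2 → C:1 H:2
  CH2 → C:1 H:2
  CH2 → C:1 H:2
  CH2 → C:1 H:2
  CH3 → C:1 H:3
Element totals:
  C: 7
  H: 16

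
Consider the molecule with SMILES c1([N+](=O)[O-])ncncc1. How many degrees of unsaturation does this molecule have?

Atom tally by fragment:
  pyrimidine ring core → C:4 H:4 N:2
  (− 1 ring H displaced by substituents)
  + NO2 → N:1 O:2
Element totals:
  C: 4
  H: 3
  N: 3
  O: 2
Molecular formula: C4H3N3O2.
DoU = (2C + 2 + N − H − X) / 2 = (2·4 + 2 + 3 − 3 − 0) / 2 = 5.

5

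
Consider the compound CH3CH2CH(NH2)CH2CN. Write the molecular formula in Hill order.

C5H10N2

Atom tally by fragment:
  CH3 → C:1 H:3
  CH2 → C:1 H:2
  CH(NH2) → C:1 H:3 N:1
  CH2CN → C:2 H:2 N:1
Element totals:
  C: 5
  H: 10
  N: 2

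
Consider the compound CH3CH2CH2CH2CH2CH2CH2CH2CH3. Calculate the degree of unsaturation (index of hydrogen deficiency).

Element totals:
  C: 9
  H: 20
Molecular formula: C9H20.
DoU = (2C + 2 + N − H − X) / 2 = (2·9 + 2 + 0 − 20 − 0) / 2 = 0.

0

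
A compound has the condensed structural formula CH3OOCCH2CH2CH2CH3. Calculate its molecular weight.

Atom tally by fragment:
  CH3OOCCH2 → C:3 H:5 O:2
  CH2 → C:1 H:2
  CH2 → C:1 H:2
  CH3 → C:1 H:3
Element totals:
  C: 6
  H: 12
  O: 2
Molecular formula: C6H12O2.
  M = 6(12.011) + 12(1.008) + 2(15.999)
    = 72.066 + 12.096 + 31.998 = 116.160

116.16 g/mol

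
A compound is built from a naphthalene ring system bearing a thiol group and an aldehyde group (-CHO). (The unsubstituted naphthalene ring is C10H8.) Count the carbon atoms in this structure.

11

Atom tally by fragment:
  naphthalene ring system core → C:10 H:8
  (− 2 ring H displaced by substituents)
  + SH → S:1 H:1
  + CHO → C:1 H:1 O:1
Element totals:
  C: 11
  H: 8
  O: 1
  S: 1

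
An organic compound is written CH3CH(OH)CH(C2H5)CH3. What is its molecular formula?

C6H14O

Element totals:
  C: 6
  H: 14
  O: 1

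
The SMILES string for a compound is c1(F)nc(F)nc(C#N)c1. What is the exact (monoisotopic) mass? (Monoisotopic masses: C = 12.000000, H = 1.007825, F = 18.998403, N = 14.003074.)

Atom tally by fragment:
  pyrimidine ring core → C:4 H:4 N:2
  (− 3 ring H displaced by substituents)
  + F → F:1
  + F → F:1
  + CN → C:1 N:1
Element totals:
  C: 5
  H: 1
  F: 2
  N: 3
Molecular formula: C5HF2N3.
  M = 5(12.0) + 1.007825 + 2(18.998403) + 3(14.003074)
    = 60.000000 + 1.007825 + 37.996806 + 42.009222 = 141.013853

141.0139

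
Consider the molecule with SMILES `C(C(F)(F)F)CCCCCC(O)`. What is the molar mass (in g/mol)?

184.20 g/mol

Atom tally by fragment:
  F3CCH2 → C:2 H:2 F:3
  CH2 → C:1 H:2
  CH2 → C:1 H:2
  CH2 → C:1 H:2
  CH2 → C:1 H:2
  CH2 → C:1 H:2
  CH2OH → C:1 H:3 O:1
Element totals:
  C: 8
  H: 15
  F: 3
  O: 1
Molecular formula: C8H15F3O.
  M = 8(12.011) + 15(1.008) + 3(18.998) + 15.999
    = 96.088 + 15.120 + 56.994 + 15.999 = 184.201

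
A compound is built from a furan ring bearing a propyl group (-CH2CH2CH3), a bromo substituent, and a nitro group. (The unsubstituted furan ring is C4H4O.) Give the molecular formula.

C7H8BrNO3

Atom tally by fragment:
  furan ring core → C:4 H:4 O:1
  (− 3 ring H displaced by substituents)
  + CH2CH2CH3 → C:3 H:7
  + Br → Br:1
  + NO2 → N:1 O:2
Element totals:
  C: 7
  H: 8
  Br: 1
  N: 1
  O: 3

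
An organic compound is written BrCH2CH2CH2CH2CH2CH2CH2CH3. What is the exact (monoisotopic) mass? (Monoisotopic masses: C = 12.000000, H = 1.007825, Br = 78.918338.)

192.0514

Atom tally by fragment:
  BrCH2 → C:1 H:2 Br:1
  CH2 → C:1 H:2
  CH2 → C:1 H:2
  CH2 → C:1 H:2
  CH2 → C:1 H:2
  CH2 → C:1 H:2
  CH2 → C:1 H:2
  CH3 → C:1 H:3
Element totals:
  C: 8
  H: 17
  Br: 1
Molecular formula: C8H17Br.
  M = 8(12.0) + 17(1.007825) + 78.918338
    = 96.000000 + 17.133025 + 78.918338 = 192.051363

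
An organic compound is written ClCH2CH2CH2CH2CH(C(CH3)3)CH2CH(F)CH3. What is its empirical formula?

Atom tally by fragment:
  ClCH2 → C:1 H:2 Cl:1
  CH2 → C:1 H:2
  CH2 → C:1 H:2
  CH2 → C:1 H:2
  CH(C(CH3)3) → C:5 H:10
  CH2 → C:1 H:2
  CH(F) → C:1 H:1 F:1
  CH3 → C:1 H:3
Element totals:
  C: 12
  H: 24
  Cl: 1
  F: 1
Molecular formula: C12H24ClF.
gcd of subscripts (12, 1, 1, 24) = 1, so the empirical formula equals the molecular formula.

C12H24ClF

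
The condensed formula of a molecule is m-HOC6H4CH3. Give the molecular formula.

C7H8O

Element totals:
  C: 7
  H: 8
  O: 1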